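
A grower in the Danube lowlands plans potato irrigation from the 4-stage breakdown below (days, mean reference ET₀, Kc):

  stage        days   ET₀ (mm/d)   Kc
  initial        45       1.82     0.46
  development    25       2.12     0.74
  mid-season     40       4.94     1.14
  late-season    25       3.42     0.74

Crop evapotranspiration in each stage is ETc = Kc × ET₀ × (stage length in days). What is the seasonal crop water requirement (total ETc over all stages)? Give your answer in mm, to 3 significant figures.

365 mm

initial: 0.46 × 1.82 × 45 = 37.67 mm
development: 0.74 × 2.12 × 25 = 39.22 mm
mid-season: 1.14 × 4.94 × 40 = 225.26 mm
late-season: 0.74 × 3.42 × 25 = 63.27 mm
Seasonal total = 365.42 mm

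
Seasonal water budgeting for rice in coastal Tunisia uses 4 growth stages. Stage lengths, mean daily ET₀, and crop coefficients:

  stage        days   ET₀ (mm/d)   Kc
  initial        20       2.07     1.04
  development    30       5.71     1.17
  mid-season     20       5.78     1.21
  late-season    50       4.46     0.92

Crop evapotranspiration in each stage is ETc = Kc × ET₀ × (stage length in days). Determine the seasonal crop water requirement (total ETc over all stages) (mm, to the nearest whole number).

initial: 1.04 × 2.07 × 20 = 43.06 mm
development: 1.17 × 5.71 × 30 = 200.42 mm
mid-season: 1.21 × 5.78 × 20 = 139.88 mm
late-season: 0.92 × 4.46 × 50 = 205.16 mm
Seasonal total = 588.52 mm

589 mm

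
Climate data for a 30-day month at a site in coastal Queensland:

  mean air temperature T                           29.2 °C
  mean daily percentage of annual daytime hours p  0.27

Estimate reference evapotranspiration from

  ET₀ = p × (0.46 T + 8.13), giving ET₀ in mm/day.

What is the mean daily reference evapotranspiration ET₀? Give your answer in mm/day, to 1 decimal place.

5.8 mm/day

ET₀ = 0.27 × (0.46 × 29.2 + 8.13) = 0.27 × 21.562 = 5.8217 mm/d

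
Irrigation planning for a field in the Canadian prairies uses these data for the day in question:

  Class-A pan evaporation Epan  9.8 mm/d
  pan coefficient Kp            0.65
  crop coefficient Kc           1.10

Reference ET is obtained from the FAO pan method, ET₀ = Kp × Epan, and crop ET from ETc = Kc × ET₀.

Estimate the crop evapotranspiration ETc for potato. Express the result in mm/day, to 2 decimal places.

ET₀ = 0.65 × 9.8 = 6.3700 mm/d
ETc = Kc × ET₀ = 1.10 × 6.3700 = 7.0070 mm/d

7.01 mm/day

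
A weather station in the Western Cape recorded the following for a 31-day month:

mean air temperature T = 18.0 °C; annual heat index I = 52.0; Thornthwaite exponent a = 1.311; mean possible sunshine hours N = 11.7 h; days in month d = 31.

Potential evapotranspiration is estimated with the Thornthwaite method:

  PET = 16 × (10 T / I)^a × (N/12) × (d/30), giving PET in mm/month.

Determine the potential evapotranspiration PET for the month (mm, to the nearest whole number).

82 mm

10T/I = 10 × 18.0 / 52.0 = 3.4615
(10T/I)^a = 3.4615^1.311 = 5.0930
Uncorrected PET = 16 × 5.0930 = 81.488 mm
Correction = (N/12)(d/30) = (11.7/12)(31/30) = 1.0075
PET = 81.488 × 1.0075 = 82.099 mm/month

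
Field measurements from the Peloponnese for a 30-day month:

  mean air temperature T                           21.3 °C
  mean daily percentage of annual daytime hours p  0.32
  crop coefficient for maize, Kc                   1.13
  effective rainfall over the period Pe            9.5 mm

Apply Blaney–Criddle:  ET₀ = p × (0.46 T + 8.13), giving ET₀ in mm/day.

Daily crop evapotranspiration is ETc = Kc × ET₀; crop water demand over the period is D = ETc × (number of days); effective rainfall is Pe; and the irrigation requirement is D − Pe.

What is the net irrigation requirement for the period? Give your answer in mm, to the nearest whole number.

185 mm

ET₀ = 0.32 × (0.46 × 21.3 + 8.13) = 0.32 × 17.928 = 5.7370 mm/d
ETc = Kc × ET₀ = 1.13 × 5.7370 = 6.4828 mm/d
Crop demand D = ETc × 30 d = 6.4828 × 30 = 194.484 mm
D − Pe = 194.484 − 9.5 = 184.984 mm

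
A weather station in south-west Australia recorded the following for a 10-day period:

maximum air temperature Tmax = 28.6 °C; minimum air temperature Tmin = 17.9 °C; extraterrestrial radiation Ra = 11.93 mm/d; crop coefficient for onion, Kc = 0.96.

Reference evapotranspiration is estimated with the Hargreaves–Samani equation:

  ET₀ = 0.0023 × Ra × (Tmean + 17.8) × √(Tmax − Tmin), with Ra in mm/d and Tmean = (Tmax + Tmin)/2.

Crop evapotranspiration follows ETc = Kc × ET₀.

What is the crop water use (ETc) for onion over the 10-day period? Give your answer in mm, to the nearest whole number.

35 mm

Tmean = (28.6 + 17.9)/2 = 23.25 °C
ET₀ = 0.0023 × 11.93 × (23.25 + 17.8) × √10.7 = 0.0023 × 11.93 × 41.05 × 3.2711 = 3.6845 mm/d
ETc = Kc × ET₀ = 0.96 × 3.6845 = 3.5371 mm/d
Over 10 days: 3.5371 × 10 = 35.371 mm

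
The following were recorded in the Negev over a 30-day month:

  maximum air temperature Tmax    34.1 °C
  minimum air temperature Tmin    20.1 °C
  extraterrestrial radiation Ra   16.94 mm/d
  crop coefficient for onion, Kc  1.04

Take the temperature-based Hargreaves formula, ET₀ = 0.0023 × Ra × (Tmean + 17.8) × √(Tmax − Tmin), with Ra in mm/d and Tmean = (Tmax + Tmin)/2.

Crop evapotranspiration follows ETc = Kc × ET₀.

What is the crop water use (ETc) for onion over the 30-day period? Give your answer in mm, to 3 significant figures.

Tmean = (34.1 + 20.1)/2 = 27.10 °C
ET₀ = 0.0023 × 16.94 × (27.10 + 17.8) × √14.0 = 0.0023 × 16.94 × 44.90 × 3.7417 = 6.5457 mm/d
ETc = Kc × ET₀ = 1.04 × 6.5457 = 6.8075 mm/d
Over 30 days: 6.8075 × 30 = 204.225 mm

204 mm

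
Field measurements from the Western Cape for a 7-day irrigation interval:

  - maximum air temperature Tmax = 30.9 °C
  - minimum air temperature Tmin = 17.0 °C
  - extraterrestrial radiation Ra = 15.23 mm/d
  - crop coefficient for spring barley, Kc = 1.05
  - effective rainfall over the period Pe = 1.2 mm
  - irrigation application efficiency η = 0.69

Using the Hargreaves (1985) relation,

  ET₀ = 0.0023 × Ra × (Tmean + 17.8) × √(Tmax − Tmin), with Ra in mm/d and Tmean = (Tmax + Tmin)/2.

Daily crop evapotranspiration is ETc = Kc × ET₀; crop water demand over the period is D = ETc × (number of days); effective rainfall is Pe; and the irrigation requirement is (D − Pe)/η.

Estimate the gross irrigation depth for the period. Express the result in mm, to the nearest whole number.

Tmean = (30.9 + 17.0)/2 = 23.95 °C
ET₀ = 0.0023 × 15.23 × (23.95 + 17.8) × √13.9 = 0.0023 × 15.23 × 41.75 × 3.7283 = 5.4525 mm/d
ETc = Kc × ET₀ = 1.05 × 5.4525 = 5.7251 mm/d
Crop demand D = ETc × 7 d = 5.7251 × 7 = 40.076 mm
D − Pe = 40.076 − 1.2 = 38.876 mm
Gross irrigation = 38.876 / 0.69 = 56.342 mm

56 mm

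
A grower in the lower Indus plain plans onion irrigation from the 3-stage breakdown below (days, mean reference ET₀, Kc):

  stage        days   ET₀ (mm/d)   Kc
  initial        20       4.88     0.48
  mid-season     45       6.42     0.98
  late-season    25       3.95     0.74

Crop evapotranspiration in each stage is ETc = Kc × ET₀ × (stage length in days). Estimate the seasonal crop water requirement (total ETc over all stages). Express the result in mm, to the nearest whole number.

initial: 0.48 × 4.88 × 20 = 46.85 mm
mid-season: 0.98 × 6.42 × 45 = 283.12 mm
late-season: 0.74 × 3.95 × 25 = 73.08 mm
Seasonal total = 403.05 mm

403 mm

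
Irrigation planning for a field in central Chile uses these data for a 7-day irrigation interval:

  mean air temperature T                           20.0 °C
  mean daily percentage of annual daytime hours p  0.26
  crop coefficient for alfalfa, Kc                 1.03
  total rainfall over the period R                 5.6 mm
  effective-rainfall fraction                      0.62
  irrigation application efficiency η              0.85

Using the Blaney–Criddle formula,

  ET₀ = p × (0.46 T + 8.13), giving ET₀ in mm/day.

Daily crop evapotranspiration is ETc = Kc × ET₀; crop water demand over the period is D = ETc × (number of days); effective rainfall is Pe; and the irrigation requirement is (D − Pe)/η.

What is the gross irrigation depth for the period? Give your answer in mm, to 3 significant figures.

ET₀ = 0.26 × (0.46 × 20.0 + 8.13) = 0.26 × 17.330 = 4.5058 mm/d
ETc = Kc × ET₀ = 1.03 × 4.5058 = 4.6410 mm/d
Crop demand D = ETc × 7 d = 4.6410 × 7 = 32.487 mm
Pe = 0.62 × 5.6 = 3.472 mm
D − Pe = 32.487 − 3.472 = 29.015 mm
Gross irrigation = 29.015 / 0.85 = 34.135 mm

34.1 mm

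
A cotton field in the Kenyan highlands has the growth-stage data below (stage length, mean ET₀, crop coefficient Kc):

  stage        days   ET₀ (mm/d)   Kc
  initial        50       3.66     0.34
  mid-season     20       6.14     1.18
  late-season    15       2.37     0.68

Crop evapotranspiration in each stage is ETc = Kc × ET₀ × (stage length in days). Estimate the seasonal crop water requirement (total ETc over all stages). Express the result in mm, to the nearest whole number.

231 mm

initial: 0.34 × 3.66 × 50 = 62.22 mm
mid-season: 1.18 × 6.14 × 20 = 144.90 mm
late-season: 0.68 × 2.37 × 15 = 24.17 mm
Seasonal total = 231.29 mm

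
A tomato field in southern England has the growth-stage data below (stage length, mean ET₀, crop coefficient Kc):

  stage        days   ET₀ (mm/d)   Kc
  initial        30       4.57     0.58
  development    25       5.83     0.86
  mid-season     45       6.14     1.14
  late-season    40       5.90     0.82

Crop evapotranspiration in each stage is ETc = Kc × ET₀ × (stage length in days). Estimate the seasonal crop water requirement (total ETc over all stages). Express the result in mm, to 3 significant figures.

initial: 0.58 × 4.57 × 30 = 79.52 mm
development: 0.86 × 5.83 × 25 = 125.35 mm
mid-season: 1.14 × 6.14 × 45 = 314.98 mm
late-season: 0.82 × 5.90 × 40 = 193.52 mm
Seasonal total = 713.37 mm

713 mm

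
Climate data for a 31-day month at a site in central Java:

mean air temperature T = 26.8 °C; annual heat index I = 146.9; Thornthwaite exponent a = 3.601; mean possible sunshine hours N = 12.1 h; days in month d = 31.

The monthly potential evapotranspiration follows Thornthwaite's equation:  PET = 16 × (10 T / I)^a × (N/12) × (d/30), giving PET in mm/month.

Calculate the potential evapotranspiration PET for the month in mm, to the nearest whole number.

10T/I = 10 × 26.8 / 146.9 = 1.8244
(10T/I)^a = 1.8244^3.601 = 8.7155
Uncorrected PET = 16 × 8.7155 = 139.448 mm
Correction = (N/12)(d/30) = (12.1/12)(31/30) = 1.0419
PET = 139.448 × 1.0419 = 145.291 mm/month

145 mm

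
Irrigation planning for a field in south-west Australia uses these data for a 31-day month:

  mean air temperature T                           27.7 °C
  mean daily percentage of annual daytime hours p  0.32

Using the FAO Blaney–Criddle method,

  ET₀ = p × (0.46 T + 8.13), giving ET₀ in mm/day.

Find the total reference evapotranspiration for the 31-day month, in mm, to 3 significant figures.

207 mm

ET₀ = 0.32 × (0.46 × 27.7 + 8.13) = 0.32 × 20.872 = 6.6790 mm/d
Monthly total = 6.6790 × 31 = 207.049 mm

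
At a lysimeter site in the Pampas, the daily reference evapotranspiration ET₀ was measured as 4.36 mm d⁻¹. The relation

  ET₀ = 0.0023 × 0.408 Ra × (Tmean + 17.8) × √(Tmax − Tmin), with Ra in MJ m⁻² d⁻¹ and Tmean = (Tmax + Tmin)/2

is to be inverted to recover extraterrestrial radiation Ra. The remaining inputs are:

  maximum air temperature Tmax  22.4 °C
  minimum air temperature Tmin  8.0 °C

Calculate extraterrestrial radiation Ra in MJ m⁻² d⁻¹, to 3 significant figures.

37.1 MJ m⁻² d⁻¹

Tmean = (22.4+8.0)/2 = 15.20 °C; ΔT = 14.4
Ra = ET₀ / [0.0023 × 0.408 × (Tmean+17.8) × √ΔT]
   = 4.36 / (0.0023 × 0.408 × 33.00 × 3.7947) = 37.103 MJ m⁻² d⁻¹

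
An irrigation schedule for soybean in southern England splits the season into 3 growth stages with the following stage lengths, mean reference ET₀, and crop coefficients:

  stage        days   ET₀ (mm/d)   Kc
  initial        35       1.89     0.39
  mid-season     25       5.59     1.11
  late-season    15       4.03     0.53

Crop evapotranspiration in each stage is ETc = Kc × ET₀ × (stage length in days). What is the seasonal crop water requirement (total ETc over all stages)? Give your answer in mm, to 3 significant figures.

213 mm

initial: 0.39 × 1.89 × 35 = 25.80 mm
mid-season: 1.11 × 5.59 × 25 = 155.12 mm
late-season: 0.53 × 4.03 × 15 = 32.04 mm
Seasonal total = 212.96 mm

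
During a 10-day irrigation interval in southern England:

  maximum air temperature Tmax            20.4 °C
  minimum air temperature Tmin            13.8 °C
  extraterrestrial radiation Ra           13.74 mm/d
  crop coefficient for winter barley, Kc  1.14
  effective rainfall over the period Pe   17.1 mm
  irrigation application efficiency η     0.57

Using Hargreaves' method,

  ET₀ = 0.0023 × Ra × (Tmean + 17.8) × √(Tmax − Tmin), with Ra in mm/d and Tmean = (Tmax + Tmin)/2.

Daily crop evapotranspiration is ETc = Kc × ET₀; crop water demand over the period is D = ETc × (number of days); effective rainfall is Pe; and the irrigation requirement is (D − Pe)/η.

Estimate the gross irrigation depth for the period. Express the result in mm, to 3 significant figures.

Tmean = (20.4 + 13.8)/2 = 17.10 °C
ET₀ = 0.0023 × 13.74 × (17.10 + 17.8) × √6.6 = 0.0023 × 13.74 × 34.90 × 2.5690 = 2.8334 mm/d
ETc = Kc × ET₀ = 1.14 × 2.8334 = 3.2301 mm/d
Crop demand D = ETc × 10 d = 3.2301 × 10 = 32.301 mm
D − Pe = 32.301 − 17.1 = 15.201 mm
Gross irrigation = 15.201 / 0.57 = 26.668 mm

26.7 mm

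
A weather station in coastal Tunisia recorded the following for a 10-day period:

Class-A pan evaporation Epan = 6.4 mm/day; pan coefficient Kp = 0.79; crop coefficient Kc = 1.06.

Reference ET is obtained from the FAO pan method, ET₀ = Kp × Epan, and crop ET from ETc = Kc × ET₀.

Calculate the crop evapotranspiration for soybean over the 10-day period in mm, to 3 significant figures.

ET₀ = 0.79 × 6.4 = 5.0560 mm/d
ETc = Kc × ET₀ = 1.06 × 5.0560 = 5.3594 mm/d
Over 10 days: 5.3594 × 10 = 53.594 mm

53.6 mm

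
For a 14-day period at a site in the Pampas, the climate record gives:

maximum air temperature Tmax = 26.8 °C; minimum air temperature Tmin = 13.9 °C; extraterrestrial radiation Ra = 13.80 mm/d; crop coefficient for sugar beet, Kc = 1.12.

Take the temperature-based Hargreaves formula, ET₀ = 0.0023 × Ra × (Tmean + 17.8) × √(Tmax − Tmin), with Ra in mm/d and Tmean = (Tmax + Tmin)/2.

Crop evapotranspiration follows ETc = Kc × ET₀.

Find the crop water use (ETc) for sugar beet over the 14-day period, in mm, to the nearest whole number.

Tmean = (26.8 + 13.9)/2 = 20.35 °C
ET₀ = 0.0023 × 13.80 × (20.35 + 17.8) × √12.9 = 0.0023 × 13.80 × 38.15 × 3.5917 = 4.3491 mm/d
ETc = Kc × ET₀ = 1.12 × 4.3491 = 4.8710 mm/d
Over 14 days: 4.8710 × 14 = 68.194 mm

68 mm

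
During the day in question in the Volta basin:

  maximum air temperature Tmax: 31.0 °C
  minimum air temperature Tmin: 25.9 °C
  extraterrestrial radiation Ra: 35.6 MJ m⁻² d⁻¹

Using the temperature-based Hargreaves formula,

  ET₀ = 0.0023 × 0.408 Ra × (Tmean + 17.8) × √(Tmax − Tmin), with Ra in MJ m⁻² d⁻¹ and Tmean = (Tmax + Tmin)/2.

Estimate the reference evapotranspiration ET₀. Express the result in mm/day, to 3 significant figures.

3.49 mm/day

Tmean = (31.0 + 25.9)/2 = 28.45 °C
0.408 Ra = 0.408 × 35.6 = 14.5248 mm/d equivalent
ET₀ = 0.0023 × 14.5248 × (28.45 + 17.8) × √5.1 = 0.0023 × 14.5248 × 46.25 × 2.2583 = 3.4892 mm/d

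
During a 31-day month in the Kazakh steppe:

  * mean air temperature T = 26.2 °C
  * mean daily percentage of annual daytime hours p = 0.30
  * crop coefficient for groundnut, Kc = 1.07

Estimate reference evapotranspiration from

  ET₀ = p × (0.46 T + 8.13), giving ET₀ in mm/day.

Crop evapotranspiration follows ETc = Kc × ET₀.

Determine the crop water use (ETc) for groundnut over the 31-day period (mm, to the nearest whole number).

ET₀ = 0.30 × (0.46 × 26.2 + 8.13) = 0.30 × 20.182 = 6.0546 mm/d
ETc = Kc × ET₀ = 1.07 × 6.0546 = 6.4784 mm/d
Over 31 days: 6.4784 × 31 = 200.830 mm

201 mm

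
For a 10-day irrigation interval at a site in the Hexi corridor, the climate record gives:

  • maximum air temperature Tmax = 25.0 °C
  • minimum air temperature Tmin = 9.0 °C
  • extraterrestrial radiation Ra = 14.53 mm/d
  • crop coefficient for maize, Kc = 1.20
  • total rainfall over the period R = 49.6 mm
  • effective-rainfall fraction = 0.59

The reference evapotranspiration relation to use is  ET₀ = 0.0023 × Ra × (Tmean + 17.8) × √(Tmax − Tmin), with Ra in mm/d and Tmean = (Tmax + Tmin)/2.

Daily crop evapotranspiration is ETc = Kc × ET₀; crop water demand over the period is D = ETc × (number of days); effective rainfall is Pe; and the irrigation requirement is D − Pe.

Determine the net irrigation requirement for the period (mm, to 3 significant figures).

Tmean = (25.0 + 9.0)/2 = 17.00 °C
ET₀ = 0.0023 × 14.53 × (17.00 + 17.8) × √16.0 = 0.0023 × 14.53 × 34.80 × 4.0000 = 4.6519 mm/d
ETc = Kc × ET₀ = 1.20 × 4.6519 = 5.5823 mm/d
Crop demand D = ETc × 10 d = 5.5823 × 10 = 55.823 mm
Pe = 0.59 × 49.6 = 29.264 mm
D − Pe = 55.823 − 29.264 = 26.559 mm

26.6 mm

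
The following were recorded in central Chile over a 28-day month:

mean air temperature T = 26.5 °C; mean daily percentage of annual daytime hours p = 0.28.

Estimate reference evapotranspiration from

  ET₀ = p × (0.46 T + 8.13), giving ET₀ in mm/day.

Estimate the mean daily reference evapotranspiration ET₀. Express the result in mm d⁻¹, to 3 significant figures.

ET₀ = 0.28 × (0.46 × 26.5 + 8.13) = 0.28 × 20.320 = 5.6896 mm/d

5.69 mm d⁻¹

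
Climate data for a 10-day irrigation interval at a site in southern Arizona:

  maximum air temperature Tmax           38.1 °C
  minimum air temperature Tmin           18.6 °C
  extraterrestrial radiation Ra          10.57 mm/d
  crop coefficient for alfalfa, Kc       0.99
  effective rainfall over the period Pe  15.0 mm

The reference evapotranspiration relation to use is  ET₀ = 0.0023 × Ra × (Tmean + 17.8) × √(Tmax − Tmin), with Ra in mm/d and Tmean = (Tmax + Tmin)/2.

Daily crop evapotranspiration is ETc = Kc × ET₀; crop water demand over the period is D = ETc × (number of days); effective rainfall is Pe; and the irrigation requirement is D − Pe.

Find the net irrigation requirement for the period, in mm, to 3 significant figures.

Tmean = (38.1 + 18.6)/2 = 28.35 °C
ET₀ = 0.0023 × 10.57 × (28.35 + 17.8) × √19.5 = 0.0023 × 10.57 × 46.15 × 4.4159 = 4.9544 mm/d
ETc = Kc × ET₀ = 0.99 × 4.9544 = 4.9049 mm/d
Crop demand D = ETc × 10 d = 4.9049 × 10 = 49.049 mm
D − Pe = 49.049 − 15.0 = 34.049 mm

34.0 mm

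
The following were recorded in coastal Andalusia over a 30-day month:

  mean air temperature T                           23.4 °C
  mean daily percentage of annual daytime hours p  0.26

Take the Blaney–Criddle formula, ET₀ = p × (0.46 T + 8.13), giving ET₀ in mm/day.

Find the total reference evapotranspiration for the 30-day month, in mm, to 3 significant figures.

ET₀ = 0.26 × (0.46 × 23.4 + 8.13) = 0.26 × 18.894 = 4.9124 mm/d
Monthly total = 4.9124 × 30 = 147.372 mm

147 mm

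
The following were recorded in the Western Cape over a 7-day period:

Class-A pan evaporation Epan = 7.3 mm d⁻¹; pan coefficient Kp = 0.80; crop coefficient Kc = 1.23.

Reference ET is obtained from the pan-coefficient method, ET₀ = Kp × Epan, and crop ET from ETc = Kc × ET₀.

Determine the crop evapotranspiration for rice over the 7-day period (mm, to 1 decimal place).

ET₀ = 0.80 × 7.3 = 5.8400 mm/d
ETc = Kc × ET₀ = 1.23 × 5.8400 = 7.1832 mm/d
Over 7 days: 7.1832 × 7 = 50.282 mm

50.3 mm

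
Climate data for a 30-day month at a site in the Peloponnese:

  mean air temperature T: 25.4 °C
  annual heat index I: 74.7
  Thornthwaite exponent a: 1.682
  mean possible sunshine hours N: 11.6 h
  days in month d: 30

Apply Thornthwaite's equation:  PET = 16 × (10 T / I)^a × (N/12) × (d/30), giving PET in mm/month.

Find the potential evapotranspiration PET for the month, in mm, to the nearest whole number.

121 mm

10T/I = 10 × 25.4 / 74.7 = 3.4003
(10T/I)^a = 3.4003^1.682 = 7.8345
Uncorrected PET = 16 × 7.8345 = 125.352 mm
Correction = (N/12)(d/30) = (11.6/12)(30/30) = 0.9667
PET = 125.352 × 0.9667 = 121.178 mm/month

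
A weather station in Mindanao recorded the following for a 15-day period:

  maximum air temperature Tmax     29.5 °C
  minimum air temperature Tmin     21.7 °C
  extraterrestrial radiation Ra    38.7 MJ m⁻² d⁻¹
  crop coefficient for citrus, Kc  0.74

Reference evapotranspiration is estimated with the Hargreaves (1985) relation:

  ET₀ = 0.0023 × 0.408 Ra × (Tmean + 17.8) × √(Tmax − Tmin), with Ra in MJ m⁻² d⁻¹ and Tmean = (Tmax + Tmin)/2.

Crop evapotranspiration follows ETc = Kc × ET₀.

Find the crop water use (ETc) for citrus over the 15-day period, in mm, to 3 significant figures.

48.9 mm

Tmean = (29.5 + 21.7)/2 = 25.60 °C
0.408 Ra = 0.408 × 38.7 = 15.7896 mm/d equivalent
ET₀ = 0.0023 × 15.7896 × (25.60 + 17.8) × √7.8 = 0.0023 × 15.7896 × 43.40 × 2.7928 = 4.4018 mm/d
ETc = Kc × ET₀ = 0.74 × 4.4018 = 3.2573 mm/d
Over 15 days: 3.2573 × 15 = 48.860 mm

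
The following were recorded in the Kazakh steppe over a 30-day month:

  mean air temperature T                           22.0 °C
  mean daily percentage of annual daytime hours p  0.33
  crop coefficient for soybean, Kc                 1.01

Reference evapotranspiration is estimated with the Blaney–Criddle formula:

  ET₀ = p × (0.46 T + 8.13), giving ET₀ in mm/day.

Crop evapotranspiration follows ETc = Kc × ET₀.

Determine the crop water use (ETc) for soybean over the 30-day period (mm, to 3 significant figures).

182 mm

ET₀ = 0.33 × (0.46 × 22.0 + 8.13) = 0.33 × 18.250 = 6.0225 mm/d
ETc = Kc × ET₀ = 1.01 × 6.0225 = 6.0827 mm/d
Over 30 days: 6.0827 × 30 = 182.481 mm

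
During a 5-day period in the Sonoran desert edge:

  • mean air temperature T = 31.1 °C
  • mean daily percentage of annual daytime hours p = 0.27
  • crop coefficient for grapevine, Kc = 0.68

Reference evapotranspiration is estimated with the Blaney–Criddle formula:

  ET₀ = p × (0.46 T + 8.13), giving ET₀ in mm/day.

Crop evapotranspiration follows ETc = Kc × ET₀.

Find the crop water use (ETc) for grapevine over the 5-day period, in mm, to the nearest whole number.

ET₀ = 0.27 × (0.46 × 31.1 + 8.13) = 0.27 × 22.436 = 6.0577 mm/d
ETc = Kc × ET₀ = 0.68 × 6.0577 = 4.1192 mm/d
Over 5 days: 4.1192 × 5 = 20.596 mm

21 mm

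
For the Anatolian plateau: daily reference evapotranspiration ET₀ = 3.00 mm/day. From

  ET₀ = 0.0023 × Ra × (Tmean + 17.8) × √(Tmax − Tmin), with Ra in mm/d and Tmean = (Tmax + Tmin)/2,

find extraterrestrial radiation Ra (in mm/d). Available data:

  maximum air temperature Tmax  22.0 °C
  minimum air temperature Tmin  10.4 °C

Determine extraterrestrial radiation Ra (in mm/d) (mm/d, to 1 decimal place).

Tmean = 16.20 °C; √ΔT = 3.4059
Ra = ET₀ / [0.0023 × (Tmean+17.8) × √ΔT] = 3.00 / (0.0023 × 34.00 × 3.4059) = 11.264 mm/d

11.3 mm/d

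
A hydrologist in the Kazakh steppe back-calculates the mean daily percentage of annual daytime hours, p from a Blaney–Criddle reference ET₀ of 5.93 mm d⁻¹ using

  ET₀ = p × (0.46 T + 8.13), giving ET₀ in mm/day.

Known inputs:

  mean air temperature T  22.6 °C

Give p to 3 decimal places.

0.320

p = ET₀ / (0.46 T + 8.13) = 5.93 / (0.46 × 22.6 + 8.13) = 5.93 / 18.526 = 0.3201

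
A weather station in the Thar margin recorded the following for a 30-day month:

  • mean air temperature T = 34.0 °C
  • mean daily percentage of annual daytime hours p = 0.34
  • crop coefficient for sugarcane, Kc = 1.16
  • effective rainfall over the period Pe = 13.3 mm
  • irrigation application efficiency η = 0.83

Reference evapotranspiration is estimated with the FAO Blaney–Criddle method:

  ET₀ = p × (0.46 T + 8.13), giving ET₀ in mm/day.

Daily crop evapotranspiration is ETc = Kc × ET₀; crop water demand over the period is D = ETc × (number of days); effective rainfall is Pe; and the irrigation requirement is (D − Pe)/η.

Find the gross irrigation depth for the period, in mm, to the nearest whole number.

ET₀ = 0.34 × (0.46 × 34.0 + 8.13) = 0.34 × 23.770 = 8.0818 mm/d
ETc = Kc × ET₀ = 1.16 × 8.0818 = 9.3749 mm/d
Crop demand D = ETc × 30 d = 9.3749 × 30 = 281.247 mm
D − Pe = 281.247 − 13.3 = 267.947 mm
Gross irrigation = 267.947 / 0.83 = 322.828 mm

323 mm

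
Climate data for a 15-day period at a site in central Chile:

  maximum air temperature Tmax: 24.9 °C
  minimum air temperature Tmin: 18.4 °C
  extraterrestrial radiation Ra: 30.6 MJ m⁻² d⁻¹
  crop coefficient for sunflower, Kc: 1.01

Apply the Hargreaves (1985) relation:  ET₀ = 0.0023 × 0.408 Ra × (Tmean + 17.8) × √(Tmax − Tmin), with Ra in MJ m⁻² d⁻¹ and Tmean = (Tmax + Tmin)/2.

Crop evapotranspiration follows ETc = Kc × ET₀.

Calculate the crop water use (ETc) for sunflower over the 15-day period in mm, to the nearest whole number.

Tmean = (24.9 + 18.4)/2 = 21.65 °C
0.408 Ra = 0.408 × 30.6 = 12.4848 mm/d equivalent
ET₀ = 0.0023 × 12.4848 × (21.65 + 17.8) × √6.5 = 0.0023 × 12.4848 × 39.45 × 2.5495 = 2.8881 mm/d
ETc = Kc × ET₀ = 1.01 × 2.8881 = 2.9170 mm/d
Over 15 days: 2.9170 × 15 = 43.755 mm

44 mm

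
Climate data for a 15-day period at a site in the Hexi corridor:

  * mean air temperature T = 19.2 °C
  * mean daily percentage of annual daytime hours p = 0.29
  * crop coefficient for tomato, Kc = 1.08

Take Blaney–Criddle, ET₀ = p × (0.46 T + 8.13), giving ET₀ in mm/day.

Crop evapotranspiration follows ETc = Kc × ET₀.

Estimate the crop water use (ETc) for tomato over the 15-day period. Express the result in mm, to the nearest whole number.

ET₀ = 0.29 × (0.46 × 19.2 + 8.13) = 0.29 × 16.962 = 4.9190 mm/d
ETc = Kc × ET₀ = 1.08 × 4.9190 = 5.3125 mm/d
Over 15 days: 5.3125 × 15 = 79.688 mm

80 mm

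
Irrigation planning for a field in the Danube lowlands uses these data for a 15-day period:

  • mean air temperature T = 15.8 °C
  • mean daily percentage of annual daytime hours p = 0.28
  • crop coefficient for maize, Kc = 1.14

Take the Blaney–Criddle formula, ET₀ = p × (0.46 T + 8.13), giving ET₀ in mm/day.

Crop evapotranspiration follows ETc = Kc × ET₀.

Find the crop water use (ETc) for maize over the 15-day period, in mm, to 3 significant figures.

73.7 mm

ET₀ = 0.28 × (0.46 × 15.8 + 8.13) = 0.28 × 15.398 = 4.3114 mm/d
ETc = Kc × ET₀ = 1.14 × 4.3114 = 4.9150 mm/d
Over 15 days: 4.9150 × 15 = 73.725 mm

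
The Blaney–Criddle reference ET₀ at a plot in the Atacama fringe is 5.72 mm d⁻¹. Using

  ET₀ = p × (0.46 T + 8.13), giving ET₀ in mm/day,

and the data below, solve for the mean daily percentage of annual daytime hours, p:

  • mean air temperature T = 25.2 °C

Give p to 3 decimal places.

0.290

p = ET₀ / (0.46 T + 8.13) = 5.72 / (0.46 × 25.2 + 8.13) = 5.72 / 19.722 = 0.2900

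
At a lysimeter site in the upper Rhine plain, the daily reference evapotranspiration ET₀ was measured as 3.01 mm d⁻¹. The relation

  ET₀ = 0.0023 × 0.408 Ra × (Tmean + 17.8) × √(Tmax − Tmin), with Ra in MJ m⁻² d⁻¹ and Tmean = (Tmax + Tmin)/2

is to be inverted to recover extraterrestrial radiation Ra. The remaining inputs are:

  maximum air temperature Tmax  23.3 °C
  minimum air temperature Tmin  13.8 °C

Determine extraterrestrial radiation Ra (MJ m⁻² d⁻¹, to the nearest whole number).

29 MJ m⁻² d⁻¹

Tmean = (23.3+13.8)/2 = 18.55 °C; ΔT = 9.5
Ra = ET₀ / [0.0023 × 0.408 × (Tmean+17.8) × √ΔT]
   = 3.01 / (0.0023 × 0.408 × 36.35 × 3.0822) = 28.629 MJ m⁻² d⁻¹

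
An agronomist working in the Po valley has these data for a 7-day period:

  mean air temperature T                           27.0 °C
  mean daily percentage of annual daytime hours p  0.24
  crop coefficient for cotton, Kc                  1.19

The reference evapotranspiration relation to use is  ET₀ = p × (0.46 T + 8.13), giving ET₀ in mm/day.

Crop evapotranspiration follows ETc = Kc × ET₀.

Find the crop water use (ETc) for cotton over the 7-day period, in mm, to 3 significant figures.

41.1 mm

ET₀ = 0.24 × (0.46 × 27.0 + 8.13) = 0.24 × 20.550 = 4.9320 mm/d
ETc = Kc × ET₀ = 1.19 × 4.9320 = 5.8691 mm/d
Over 7 days: 5.8691 × 7 = 41.084 mm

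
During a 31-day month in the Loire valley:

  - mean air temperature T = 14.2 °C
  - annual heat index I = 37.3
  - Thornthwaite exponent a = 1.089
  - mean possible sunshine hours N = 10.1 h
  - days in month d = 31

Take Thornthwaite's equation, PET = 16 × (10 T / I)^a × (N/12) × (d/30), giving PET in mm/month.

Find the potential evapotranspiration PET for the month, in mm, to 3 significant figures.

59.7 mm

10T/I = 10 × 14.2 / 37.3 = 3.8070
(10T/I)^a = 3.8070^1.089 = 4.2880
Uncorrected PET = 16 × 4.2880 = 68.608 mm
Correction = (N/12)(d/30) = (10.1/12)(31/30) = 0.8697
PET = 68.608 × 0.8697 = 59.668 mm/month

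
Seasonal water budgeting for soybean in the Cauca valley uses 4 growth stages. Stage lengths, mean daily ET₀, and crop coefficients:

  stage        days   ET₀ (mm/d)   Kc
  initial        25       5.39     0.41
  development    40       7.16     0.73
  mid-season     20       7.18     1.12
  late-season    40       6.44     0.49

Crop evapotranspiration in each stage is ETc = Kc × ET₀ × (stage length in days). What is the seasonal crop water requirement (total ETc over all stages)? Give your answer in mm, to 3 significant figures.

initial: 0.41 × 5.39 × 25 = 55.25 mm
development: 0.73 × 7.16 × 40 = 209.07 mm
mid-season: 1.12 × 7.18 × 20 = 160.83 mm
late-season: 0.49 × 6.44 × 40 = 126.22 mm
Seasonal total = 551.37 mm

551 mm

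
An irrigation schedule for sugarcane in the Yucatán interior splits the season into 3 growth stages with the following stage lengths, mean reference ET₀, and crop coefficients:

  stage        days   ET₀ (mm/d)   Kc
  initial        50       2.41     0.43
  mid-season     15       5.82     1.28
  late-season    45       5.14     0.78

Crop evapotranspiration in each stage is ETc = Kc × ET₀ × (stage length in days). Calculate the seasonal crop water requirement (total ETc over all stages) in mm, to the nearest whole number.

initial: 0.43 × 2.41 × 50 = 51.82 mm
mid-season: 1.28 × 5.82 × 15 = 111.74 mm
late-season: 0.78 × 5.14 × 45 = 180.41 mm
Seasonal total = 343.97 mm

344 mm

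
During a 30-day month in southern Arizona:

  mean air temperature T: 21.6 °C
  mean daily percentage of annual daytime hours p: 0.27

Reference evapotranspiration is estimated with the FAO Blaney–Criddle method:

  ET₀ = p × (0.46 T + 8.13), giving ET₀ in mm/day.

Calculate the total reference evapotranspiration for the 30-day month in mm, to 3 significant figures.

146 mm

ET₀ = 0.27 × (0.46 × 21.6 + 8.13) = 0.27 × 18.066 = 4.8778 mm/d
Monthly total = 4.8778 × 30 = 146.334 mm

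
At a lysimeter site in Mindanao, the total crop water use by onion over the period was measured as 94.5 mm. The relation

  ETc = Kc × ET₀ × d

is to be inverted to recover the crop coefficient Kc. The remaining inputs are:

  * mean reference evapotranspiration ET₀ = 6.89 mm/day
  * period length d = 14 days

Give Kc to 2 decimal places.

ETc = Kc × ET₀ × d  ⇒  Kc = ETc / (ET₀ × d)
Kc = 94.5 / (6.89 × 14) = 94.5 / 96.46 = 0.9797

0.98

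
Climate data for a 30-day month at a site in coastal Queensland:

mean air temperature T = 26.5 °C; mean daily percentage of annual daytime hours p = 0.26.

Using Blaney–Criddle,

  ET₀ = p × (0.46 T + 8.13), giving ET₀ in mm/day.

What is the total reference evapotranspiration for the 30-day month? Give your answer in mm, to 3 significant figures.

158 mm

ET₀ = 0.26 × (0.46 × 26.5 + 8.13) = 0.26 × 20.320 = 5.2832 mm/d
Monthly total = 5.2832 × 30 = 158.496 mm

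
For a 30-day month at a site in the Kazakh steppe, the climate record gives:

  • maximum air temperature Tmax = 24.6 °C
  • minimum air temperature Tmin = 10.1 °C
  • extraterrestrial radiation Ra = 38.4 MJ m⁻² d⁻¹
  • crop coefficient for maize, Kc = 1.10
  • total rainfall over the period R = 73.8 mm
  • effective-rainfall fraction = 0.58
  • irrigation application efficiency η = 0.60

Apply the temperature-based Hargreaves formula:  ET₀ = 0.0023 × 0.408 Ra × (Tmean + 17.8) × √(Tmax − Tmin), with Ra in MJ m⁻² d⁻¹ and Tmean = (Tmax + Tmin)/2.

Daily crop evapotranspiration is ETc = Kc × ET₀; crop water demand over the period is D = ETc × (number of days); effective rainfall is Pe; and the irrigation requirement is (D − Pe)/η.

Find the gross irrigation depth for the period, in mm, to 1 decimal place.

Tmean = (24.6 + 10.1)/2 = 17.35 °C
0.408 Ra = 0.408 × 38.4 = 15.6672 mm/d equivalent
ET₀ = 0.0023 × 15.6672 × (17.35 + 17.8) × √14.5 = 0.0023 × 15.6672 × 35.15 × 3.8079 = 4.8231 mm/d
ETc = Kc × ET₀ = 1.10 × 4.8231 = 5.3054 mm/d
Crop demand D = ETc × 30 d = 5.3054 × 30 = 159.162 mm
Pe = 0.58 × 73.8 = 42.804 mm
D − Pe = 159.162 − 42.804 = 116.358 mm
Gross irrigation = 116.358 / 0.60 = 193.930 mm

193.9 mm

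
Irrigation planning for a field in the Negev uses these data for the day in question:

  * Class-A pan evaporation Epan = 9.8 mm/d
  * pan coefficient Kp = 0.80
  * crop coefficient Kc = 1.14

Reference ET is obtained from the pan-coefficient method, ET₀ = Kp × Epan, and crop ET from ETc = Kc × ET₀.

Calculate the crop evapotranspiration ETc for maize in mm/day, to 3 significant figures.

8.94 mm/day

ET₀ = 0.80 × 9.8 = 7.8400 mm/d
ETc = Kc × ET₀ = 1.14 × 7.8400 = 8.9376 mm/d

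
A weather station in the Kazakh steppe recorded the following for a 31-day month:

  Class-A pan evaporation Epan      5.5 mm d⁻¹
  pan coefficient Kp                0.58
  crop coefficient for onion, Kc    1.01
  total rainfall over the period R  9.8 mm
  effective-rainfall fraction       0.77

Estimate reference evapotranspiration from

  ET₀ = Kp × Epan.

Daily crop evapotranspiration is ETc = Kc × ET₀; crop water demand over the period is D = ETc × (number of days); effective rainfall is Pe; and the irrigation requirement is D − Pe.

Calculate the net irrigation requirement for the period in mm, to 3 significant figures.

ET₀ = 0.58 × 5.5 = 3.1900 mm/d
ETc = Kc × ET₀ = 1.01 × 3.1900 = 3.2219 mm/d
Crop demand D = ETc × 31 d = 3.2219 × 31 = 99.879 mm
Pe = 0.77 × 9.8 = 7.546 mm
D − Pe = 99.879 − 7.546 = 92.333 mm

92.3 mm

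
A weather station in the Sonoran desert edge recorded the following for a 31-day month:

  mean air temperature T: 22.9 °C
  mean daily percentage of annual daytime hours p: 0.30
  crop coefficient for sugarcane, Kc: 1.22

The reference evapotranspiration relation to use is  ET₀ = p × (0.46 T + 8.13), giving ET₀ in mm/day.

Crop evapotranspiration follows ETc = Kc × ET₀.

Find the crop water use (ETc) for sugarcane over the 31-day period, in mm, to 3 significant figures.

212 mm

ET₀ = 0.30 × (0.46 × 22.9 + 8.13) = 0.30 × 18.664 = 5.5992 mm/d
ETc = Kc × ET₀ = 1.22 × 5.5992 = 6.8310 mm/d
Over 31 days: 6.8310 × 31 = 211.761 mm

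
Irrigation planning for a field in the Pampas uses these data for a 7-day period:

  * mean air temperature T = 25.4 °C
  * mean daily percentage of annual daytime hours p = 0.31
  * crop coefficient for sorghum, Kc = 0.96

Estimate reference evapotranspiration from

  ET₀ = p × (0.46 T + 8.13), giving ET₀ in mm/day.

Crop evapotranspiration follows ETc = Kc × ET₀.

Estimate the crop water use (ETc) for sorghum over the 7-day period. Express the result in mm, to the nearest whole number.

ET₀ = 0.31 × (0.46 × 25.4 + 8.13) = 0.31 × 19.814 = 6.1423 mm/d
ETc = Kc × ET₀ = 0.96 × 6.1423 = 5.8966 mm/d
Over 7 days: 5.8966 × 7 = 41.276 mm

41 mm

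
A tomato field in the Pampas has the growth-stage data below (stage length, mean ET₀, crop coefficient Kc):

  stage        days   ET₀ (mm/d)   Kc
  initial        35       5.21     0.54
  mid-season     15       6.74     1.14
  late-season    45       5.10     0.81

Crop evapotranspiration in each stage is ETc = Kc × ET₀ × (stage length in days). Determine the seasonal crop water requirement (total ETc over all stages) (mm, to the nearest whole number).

400 mm

initial: 0.54 × 5.21 × 35 = 98.47 mm
mid-season: 1.14 × 6.74 × 15 = 115.25 mm
late-season: 0.81 × 5.10 × 45 = 185.90 mm
Seasonal total = 399.62 mm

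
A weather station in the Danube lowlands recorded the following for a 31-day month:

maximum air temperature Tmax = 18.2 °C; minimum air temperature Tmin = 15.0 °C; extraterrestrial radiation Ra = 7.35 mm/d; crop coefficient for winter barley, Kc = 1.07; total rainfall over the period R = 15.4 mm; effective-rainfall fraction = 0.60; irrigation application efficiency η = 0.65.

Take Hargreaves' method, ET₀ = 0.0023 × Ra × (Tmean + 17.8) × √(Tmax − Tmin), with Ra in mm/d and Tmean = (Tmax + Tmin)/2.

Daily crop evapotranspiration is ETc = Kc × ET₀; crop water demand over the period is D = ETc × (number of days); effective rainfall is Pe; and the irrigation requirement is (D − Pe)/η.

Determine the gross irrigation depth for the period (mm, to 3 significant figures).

38.9 mm

Tmean = (18.2 + 15.0)/2 = 16.60 °C
ET₀ = 0.0023 × 7.35 × (16.60 + 17.8) × √3.2 = 0.0023 × 7.35 × 34.40 × 1.7889 = 1.0403 mm/d
ETc = Kc × ET₀ = 1.07 × 1.0403 = 1.1131 mm/d
Crop demand D = ETc × 31 d = 1.1131 × 31 = 34.506 mm
Pe = 0.60 × 15.4 = 9.240 mm
D − Pe = 34.506 − 9.240 = 25.266 mm
Gross irrigation = 25.266 / 0.65 = 38.871 mm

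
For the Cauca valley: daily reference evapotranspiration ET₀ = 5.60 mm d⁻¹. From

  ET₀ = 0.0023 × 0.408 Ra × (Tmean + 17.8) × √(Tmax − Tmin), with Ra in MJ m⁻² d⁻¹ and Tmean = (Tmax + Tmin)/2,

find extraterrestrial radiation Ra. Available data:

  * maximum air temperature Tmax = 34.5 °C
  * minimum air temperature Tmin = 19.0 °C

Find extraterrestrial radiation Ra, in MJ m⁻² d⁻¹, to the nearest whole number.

Tmean = (34.5+19.0)/2 = 26.75 °C; ΔT = 15.5
Ra = ET₀ / [0.0023 × 0.408 × (Tmean+17.8) × √ΔT]
   = 5.60 / (0.0023 × 0.408 × 44.55 × 3.9370) = 34.024 MJ m⁻² d⁻¹

34 MJ m⁻² d⁻¹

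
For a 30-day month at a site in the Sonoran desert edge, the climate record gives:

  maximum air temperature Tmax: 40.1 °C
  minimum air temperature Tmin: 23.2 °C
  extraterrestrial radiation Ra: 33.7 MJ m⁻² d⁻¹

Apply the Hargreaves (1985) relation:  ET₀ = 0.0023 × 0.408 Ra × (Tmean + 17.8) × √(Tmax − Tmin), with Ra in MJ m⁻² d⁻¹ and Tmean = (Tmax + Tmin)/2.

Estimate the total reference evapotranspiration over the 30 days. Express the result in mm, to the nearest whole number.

Tmean = (40.1 + 23.2)/2 = 31.65 °C
0.408 Ra = 0.408 × 33.7 = 13.7496 mm/d equivalent
ET₀ = 0.0023 × 13.7496 × (31.65 + 17.8) × √16.9 = 0.0023 × 13.7496 × 49.45 × 4.1110 = 6.4288 mm/d
Over 30 days: 6.4288 × 30 = 192.864 mm

193 mm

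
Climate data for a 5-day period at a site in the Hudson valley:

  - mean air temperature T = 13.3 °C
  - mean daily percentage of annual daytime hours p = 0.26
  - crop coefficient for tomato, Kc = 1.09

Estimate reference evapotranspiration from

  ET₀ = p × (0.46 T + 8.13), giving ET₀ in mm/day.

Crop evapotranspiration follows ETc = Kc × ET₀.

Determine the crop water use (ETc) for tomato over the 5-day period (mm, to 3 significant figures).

ET₀ = 0.26 × (0.46 × 13.3 + 8.13) = 0.26 × 14.248 = 3.7045 mm/d
ETc = Kc × ET₀ = 1.09 × 3.7045 = 4.0379 mm/d
Over 5 days: 4.0379 × 5 = 20.190 mm

20.2 mm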